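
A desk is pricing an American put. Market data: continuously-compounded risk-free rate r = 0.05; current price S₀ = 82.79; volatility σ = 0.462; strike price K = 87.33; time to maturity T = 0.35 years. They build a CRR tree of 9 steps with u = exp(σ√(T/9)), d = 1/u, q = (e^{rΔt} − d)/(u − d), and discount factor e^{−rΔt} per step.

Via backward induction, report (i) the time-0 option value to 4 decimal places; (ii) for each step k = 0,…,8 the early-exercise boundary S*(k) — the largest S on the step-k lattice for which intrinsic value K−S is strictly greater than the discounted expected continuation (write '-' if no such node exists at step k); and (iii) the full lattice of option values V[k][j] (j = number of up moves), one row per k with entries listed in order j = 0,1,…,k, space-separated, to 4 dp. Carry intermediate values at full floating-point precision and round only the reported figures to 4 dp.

Δt=0.03889, u=1.09539, d=0.91292, q=0.48791, disc=e^(-rΔt)=0.99806
k=9 terminal: V=max(K-S,0) → 50.8655 43.5773 34.8323 24.3395 11.7494 0.0000 0.0000 0.0000 0.0000 0.0000
k=8: j=0 S=39.9427 intr=47.3873 cont=47.2176 V=47.3873[EX]; j=1 S=47.9262 intr=39.4038 cont=39.2342 V=39.4038[EX]; j=2 S=57.5053 intr=29.8247 cont=29.6551 V=29.8247[EX]; j=3 S=68.9990 intr=18.3310 cont=18.1614 V=18.3310[EX]; j=4 S=82.7900 intr=4.5400 cont=6.0051 V=6.0051[hold]; j=5 S=99.3374 intr=0.0000 cont=0.0000 V=0.0000[hold]; j=6 S=119.1923 intr=0.0000 cont=0.0000 V=0.0000[hold]; j=7 S=143.0155 intr=0.0000 cont=0.0000 V=0.0000[hold]; j=8 S=171.6004 intr=0.0000 cont=0.0000 V=0.0000[hold]  S*(8)=68.9990
k=7: j=0 S=43.7527 intr=43.5773 cont=43.4076 V=43.5773[EX]; j=1 S=52.4977 intr=34.8323 cont=34.6627 V=34.8323[EX]; j=2 S=62.9905 intr=24.3395 cont=24.1698 V=24.3395[EX]; j=3 S=75.5806 intr=11.7494 cont=12.2932 V=12.2932[hold]; j=4 S=90.6871 intr=0.0000 cont=3.0692 V=3.0692[hold]; j=5 S=108.8129 intr=0.0000 cont=0.0000 V=0.0000[hold]; j=6 S=130.5616 intr=0.0000 cont=0.0000 V=0.0000[hold]; j=7 S=156.6573 intr=0.0000 cont=0.0000 V=0.0000[hold]  S*(7)=62.9905
k=6: j=0 S=47.9262 intr=39.4038 cont=39.2342 V=39.4038[EX]; j=1 S=57.5053 intr=29.8247 cont=29.6551 V=29.8247[EX]; j=2 S=68.9990 intr=18.3310 cont=18.4262 V=18.4262[hold]; j=3 S=82.7900 intr=4.5400 cont=7.7776 V=7.7776[hold]; j=4 S=99.3374 intr=0.0000 cont=1.5687 V=1.5687[hold]; j=5 S=119.1923 intr=0.0000 cont=0.0000 V=0.0000[hold]; j=6 S=143.0155 intr=0.0000 cont=0.0000 V=0.0000[hold]  S*(6)=57.5053
k=5: j=0 S=52.4977 intr=34.8323 cont=34.6627 V=34.8323[EX]; j=1 S=62.9905 intr=24.3395 cont=24.2162 V=24.3395[EX]; j=2 S=75.5806 intr=11.7494 cont=13.2050 V=13.2050[hold]; j=3 S=90.6871 intr=0.0000 cont=4.7390 V=4.7390[hold]; j=4 S=108.8129 intr=0.0000 cont=0.8017 V=0.8017[hold]; j=5 S=130.5616 intr=0.0000 cont=0.0000 V=0.0000[hold]  S*(5)=62.9905
k=4: j=0 S=57.5053 intr=29.8247 cont=29.6551 V=29.8247[EX]; j=1 S=68.9990 intr=18.3310 cont=18.8702 V=18.8702[hold]; j=2 S=82.7900 intr=4.5400 cont=9.0568 V=9.0568[hold]; j=3 S=99.3374 intr=0.0000 cont=2.8125 V=2.8125[hold]; j=4 S=119.1923 intr=0.0000 cont=0.4098 V=0.4098[hold]  S*(4)=57.5053
k=3: j=0 S=62.9905 intr=24.3395 cont=24.4324 V=24.4324[hold]; j=1 S=75.5806 intr=11.7494 cont=14.0548 V=14.0548[hold]; j=2 S=90.6871 intr=0.0000 cont=5.9985 V=5.9985[hold]; j=3 S=108.8129 intr=0.0000 cont=1.6370 V=1.6370[hold]  S*(3)=-
k=2: j=0 S=68.9990 intr=18.3310 cont=19.3315 V=19.3315[hold]; j=1 S=82.7900 intr=4.5400 cont=10.1044 V=10.1044[hold]; j=2 S=99.3374 intr=0.0000 cont=3.8630 V=3.8630[hold]  S*(2)=-
k=1: j=0 S=75.5806 intr=11.7494 cont=14.8007 V=14.8007[hold]; j=1 S=90.6871 intr=0.0000 cont=7.0455 V=7.0455[hold]  S*(1)=-
k=0: j=0 S=82.7900 intr=4.5400 cont=10.9955 V=10.9955[hold]  S*(0)=-

price = 10.9955
boundary = - - - - 57.5053 62.9905 57.5053 62.9905 68.9990
tree:
10.9955
14.8007 7.0455
19.3315 10.1044 3.8630
24.4324 14.0548 5.9985 1.6370
29.8247 18.8702 9.0568 2.8125 0.4098
34.8323 24.3395 13.2050 4.7390 0.8017 0.0000
39.4038 29.8247 18.4262 7.7776 1.5687 0.0000 0.0000
43.5773 34.8323 24.3395 12.2932 3.0692 0.0000 0.0000 0.0000
47.3873 39.4038 29.8247 18.3310 6.0051 0.0000 0.0000 0.0000 0.0000
50.8655 43.5773 34.8323 24.3395 11.7494 0.0000 0.0000 0.0000 0.0000 0.0000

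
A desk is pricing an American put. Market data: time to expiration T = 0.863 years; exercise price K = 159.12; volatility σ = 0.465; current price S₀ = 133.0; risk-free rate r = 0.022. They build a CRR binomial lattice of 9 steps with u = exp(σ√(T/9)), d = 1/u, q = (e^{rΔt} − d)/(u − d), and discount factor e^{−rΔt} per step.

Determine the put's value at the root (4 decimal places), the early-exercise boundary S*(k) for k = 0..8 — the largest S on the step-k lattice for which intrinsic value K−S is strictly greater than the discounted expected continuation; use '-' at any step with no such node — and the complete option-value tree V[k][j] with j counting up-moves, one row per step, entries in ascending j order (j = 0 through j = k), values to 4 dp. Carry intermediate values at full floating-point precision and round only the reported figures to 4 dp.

price = 38.4323
boundary = - - - 86.3470 74.7675 86.3470 99.7200 115.1640 133.0000
tree:
38.4323
48.9912 26.7630
60.6478 36.1382 16.3689
72.7730 47.3216 23.7582 8.1553
84.3525 59.8347 33.5006 12.9390 2.8271
94.3792 72.7730 45.5930 20.0894 4.9780 0.4276
103.0613 84.3525 59.4000 30.3130 8.7139 0.8105 0.0000
110.5790 94.3792 72.7730 43.9560 15.1488 1.5365 0.0000 0.0000
117.0886 103.0613 84.3525 59.4000 26.1200 2.9128 0.0000 0.0000 0.0000
122.7252 110.5790 94.3792 72.7730 43.9560 5.5217 0.0000 0.0000 0.0000 0.0000

Δt=0.09589  u=1.15487  d=0.86590  q=0.47137  discount=0.99789
step 9 (expiry): payoffs max(K−S,0) = 122.7252 110.5790 94.3792 72.7730 43.9560 5.5217 0.0000 0.0000 0.0000 0.0000
step 8: (k=8,j=0): S=42.0314, (K−S)⁺=117.0886, hold=116.7533 ⇒ V=117.0886 exercise | (k=8,j=1): S=56.0587, (K−S)⁺=103.0613, hold=102.7260 ⇒ V=103.0613 exercise | (k=8,j=2): S=74.7675, (K−S)⁺=84.3525, hold=84.0172 ⇒ V=84.3525 exercise | (k=8,j=3): S=99.7200, (K−S)⁺=59.4000, hold=59.0647 ⇒ V=59.4000 exercise | (k=8,j=4): S=133.0000, (K−S)⁺=26.1200, hold=25.7847 ⇒ V=26.1200 exercise | (k=8,j=5): S=177.3867, (K−S)⁺=0.0000, hold=2.9128 ⇒ V=2.9128 continue | (k=8,j=6): S=236.5869, (K−S)⁺=0.0000, hold=0.0000 ⇒ V=0.0000 continue | (k=8,j=7): S=315.5441, (K−S)⁺=0.0000, hold=0.0000 ⇒ V=0.0000 continue | (k=8,j=8): S=420.8522, (K−S)⁺=0.0000, hold=0.0000 ⇒ V=0.0000 continue  boundary S*=133.0000
step 7: (k=7,j=0): S=48.5410, (K−S)⁺=110.5790, hold=110.2437 ⇒ V=110.5790 exercise | (k=7,j=1): S=64.7408, (K−S)⁺=94.3792, hold=94.0439 ⇒ V=94.3792 exercise | (k=7,j=2): S=86.3470, (K−S)⁺=72.7730, hold=72.4377 ⇒ V=72.7730 exercise | (k=7,j=3): S=115.1640, (K−S)⁺=43.9560, hold=43.6206 ⇒ V=43.9560 exercise | (k=7,j=4): S=153.5983, (K−S)⁺=5.5217, hold=15.1488 ⇒ V=15.1488 continue | (k=7,j=5): S=204.8594, (K−S)⁺=0.0000, hold=1.5365 ⇒ V=1.5365 continue | (k=7,j=6): S=273.2281, (K−S)⁺=0.0000, hold=0.0000 ⇒ V=0.0000 continue | (k=7,j=7): S=364.4139, (K−S)⁺=0.0000, hold=0.0000 ⇒ V=0.0000 continue  boundary S*=115.1640
step 6: (k=6,j=0): S=56.0587, (K−S)⁺=103.0613, hold=102.7260 ⇒ V=103.0613 exercise | (k=6,j=1): S=74.7675, (K−S)⁺=84.3525, hold=84.0172 ⇒ V=84.3525 exercise | (k=6,j=2): S=99.7200, (K−S)⁺=59.4000, hold=59.0647 ⇒ V=59.4000 exercise | (k=6,j=3): S=133.0000, (K−S)⁺=26.1200, hold=30.3130 ⇒ V=30.3130 continue | (k=6,j=4): S=177.3867, (K−S)⁺=0.0000, hold=8.7139 ⇒ V=8.7139 continue | (k=6,j=5): S=236.5869, (K−S)⁺=0.0000, hold=0.8105 ⇒ V=0.8105 continue | (k=6,j=6): S=315.5441, (K−S)⁺=0.0000, hold=0.0000 ⇒ V=0.0000 continue  boundary S*=99.7200
step 5: (k=5,j=0): S=64.7408, (K−S)⁺=94.3792, hold=94.0439 ⇒ V=94.3792 exercise | (k=5,j=1): S=86.3470, (K−S)⁺=72.7730, hold=72.4377 ⇒ V=72.7730 exercise | (k=5,j=2): S=115.1640, (K−S)⁺=43.9560, hold=45.5930 ⇒ V=45.5930 continue | (k=5,j=3): S=153.5983, (K−S)⁺=5.5217, hold=20.0894 ⇒ V=20.0894 continue | (k=5,j=4): S=204.8594, (K−S)⁺=0.0000, hold=4.9780 ⇒ V=4.9780 continue | (k=5,j=5): S=273.2281, (K−S)⁺=0.0000, hold=0.4276 ⇒ V=0.4276 continue  boundary S*=86.3470
step 4: (k=4,j=0): S=74.7675, (K−S)⁺=84.3525, hold=84.0172 ⇒ V=84.3525 exercise | (k=4,j=1): S=99.7200, (K−S)⁺=59.4000, hold=59.8347 ⇒ V=59.8347 continue | (k=4,j=2): S=133.0000, (K−S)⁺=26.1200, hold=33.5006 ⇒ V=33.5006 continue | (k=4,j=3): S=177.3867, (K−S)⁺=0.0000, hold=12.9390 ⇒ V=12.9390 continue | (k=4,j=4): S=236.5869, (K−S)⁺=0.0000, hold=2.8271 ⇒ V=2.8271 continue  boundary S*=74.7675
step 3: (k=3,j=0): S=86.3470, (K−S)⁺=72.7730, hold=72.6421 ⇒ V=72.7730 exercise | (k=3,j=1): S=115.1640, (K−S)⁺=43.9560, hold=47.3216 ⇒ V=47.3216 continue | (k=3,j=2): S=153.5983, (K−S)⁺=5.5217, hold=23.7582 ⇒ V=23.7582 continue | (k=3,j=3): S=204.8594, (K−S)⁺=0.0000, hold=8.1553 ⇒ V=8.1553 continue  boundary S*=86.3470
step 2: (k=2,j=0): S=99.7200, (K−S)⁺=59.4000, hold=60.6478 ⇒ V=60.6478 continue | (k=2,j=1): S=133.0000, (K−S)⁺=26.1200, hold=36.1382 ⇒ V=36.1382 continue | (k=2,j=2): S=177.3867, (K−S)⁺=0.0000, hold=16.3689 ⇒ V=16.3689 continue  boundary S*=-
step 1: (k=1,j=0): S=115.1640, (K−S)⁺=43.9560, hold=48.9912 ⇒ V=48.9912 continue | (k=1,j=1): S=153.5983, (K−S)⁺=5.5217, hold=26.7630 ⇒ V=26.7630 continue  boundary S*=-
step 0: (k=0,j=0): S=133.0000, (K−S)⁺=26.1200, hold=38.4323 ⇒ V=38.4323 continue  boundary S*=-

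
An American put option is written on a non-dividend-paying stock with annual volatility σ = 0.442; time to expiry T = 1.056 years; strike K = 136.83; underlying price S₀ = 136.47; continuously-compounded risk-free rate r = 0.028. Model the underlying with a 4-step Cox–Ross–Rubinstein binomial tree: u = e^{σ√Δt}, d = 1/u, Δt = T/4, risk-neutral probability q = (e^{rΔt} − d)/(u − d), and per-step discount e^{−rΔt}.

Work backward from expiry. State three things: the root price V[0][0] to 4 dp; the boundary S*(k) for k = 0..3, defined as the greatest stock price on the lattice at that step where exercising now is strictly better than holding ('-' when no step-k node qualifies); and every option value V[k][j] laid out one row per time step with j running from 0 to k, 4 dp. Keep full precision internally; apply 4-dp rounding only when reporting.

price = 21.8731
boundary = - - 86.6518 108.7445
tree:
21.8731
33.8270 8.1742
50.1782 15.1520 0.1036
67.7826 28.0855 0.1931 0.0000
81.8104 50.1782 0.3600 0.0000 0.0000

params: Δt=0.26400 u=1.25496 d=0.79684 q=0.45966 e^(-rΔt)=0.99264
t_4 payoffs: 81.8104 50.1782 0.3600 0.0000 0.0000
t_3: node(3,0) S=69.0474 payoff=67.7826 vs cont=66.7749 → 67.7826 [stop]  node(3,1) S=108.7445 payoff=28.0855 vs cont=27.0778 → 28.0855 [stop]  node(3,2) S=171.2644 payoff=0.0000 vs cont=0.1931 → 0.1931 [wait]  node(3,3) S=269.7285 payoff=0.0000 vs cont=0.0000 → 0.0000 [wait]  ⇒ S*(3)=108.7445
t_2: node(2,0) S=86.6518 payoff=50.1782 vs cont=49.1705 → 50.1782 [stop]  node(2,1) S=136.4700 payoff=0.3600 vs cont=15.1520 → 15.1520 [wait]  node(2,2) S=214.9300 payoff=0.0000 vs cont=0.1036 → 0.1036 [wait]  ⇒ S*(2)=86.6518
t_1: node(1,0) S=108.7445 payoff=28.0855 vs cont=33.8270 → 33.8270 [wait]  node(1,1) S=171.2644 payoff=0.0000 vs cont=8.1742 → 8.1742 [wait]  ⇒ S*(1)=-
t_0: node(0,0) S=136.4700 payoff=0.3600 vs cont=21.8731 → 21.8731 [wait]  ⇒ S*(0)=-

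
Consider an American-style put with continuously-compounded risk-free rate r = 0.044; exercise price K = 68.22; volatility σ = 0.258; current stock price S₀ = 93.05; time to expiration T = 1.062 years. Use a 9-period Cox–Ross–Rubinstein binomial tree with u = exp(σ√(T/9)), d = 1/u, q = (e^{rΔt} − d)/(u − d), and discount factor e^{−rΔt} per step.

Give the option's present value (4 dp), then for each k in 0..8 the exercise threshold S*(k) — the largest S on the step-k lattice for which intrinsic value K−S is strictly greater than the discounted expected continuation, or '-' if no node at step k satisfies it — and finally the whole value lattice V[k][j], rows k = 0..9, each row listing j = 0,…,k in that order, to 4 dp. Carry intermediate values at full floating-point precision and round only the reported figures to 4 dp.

params: Δt=0.11800 u=1.09267 d=0.91519 q=0.50719 e^(-rΔt)=0.99482
t_9 payoffs: 26.3109 18.1834 8.4797 0.0000 0.0000 0.0000 0.0000 0.0000 0.0000 0.0000
t_8: node(8,0) S=45.7929 payoff=22.4271 vs cont=22.0738 → 22.4271 [stop]  node(8,1) S=54.6736 payoff=13.5464 vs cont=13.1931 → 13.5464 [stop]  node(8,2) S=65.2766 payoff=2.9434 vs cont=4.1572 → 4.1572 [wait]  node(8,3) S=77.9358 payoff=0.0000 vs cont=0.0000 → 0.0000 [wait]  node(8,4) S=93.0500 payoff=0.0000 vs cont=0.0000 → 0.0000 [wait]  node(8,5) S=111.0953 payoff=0.0000 vs cont=0.0000 → 0.0000 [wait]  node(8,6) S=132.6403 payoff=0.0000 vs cont=0.0000 → 0.0000 [wait]  node(8,7) S=158.3634 payoff=0.0000 vs cont=0.0000 → 0.0000 [wait]  node(8,8) S=189.0751 payoff=0.0000 vs cont=0.0000 → 0.0000 [wait]  ⇒ S*(8)=54.6736
t_7: node(7,0) S=50.0366 payoff=18.1834 vs cont=17.8301 → 18.1834 [stop]  node(7,1) S=59.7403 payoff=8.4797 vs cont=8.7388 → 8.7388 [wait]  node(7,2) S=71.3259 payoff=0.0000 vs cont=2.0381 → 2.0381 [wait]  node(7,3) S=85.1582 payoff=0.0000 vs cont=0.0000 → 0.0000 [wait]  node(7,4) S=101.6731 payoff=0.0000 vs cont=0.0000 → 0.0000 [wait]  node(7,5) S=121.3908 payoff=0.0000 vs cont=0.0000 → 0.0000 [wait]  node(7,6) S=144.9323 payoff=0.0000 vs cont=0.0000 → 0.0000 [wait]  node(7,7) S=173.0392 payoff=0.0000 vs cont=0.0000 → 0.0000 [wait]  ⇒ S*(7)=50.0366
t_6: node(6,0) S=54.6736 payoff=13.5464 vs cont=13.3239 → 13.5464 [stop]  node(6,1) S=65.2766 payoff=2.9434 vs cont=5.3127 → 5.3127 [wait]  node(6,2) S=77.9358 payoff=0.0000 vs cont=0.9992 → 0.9992 [wait]  node(6,3) S=93.0500 payoff=0.0000 vs cont=0.0000 → 0.0000 [wait]  node(6,4) S=111.0953 payoff=0.0000 vs cont=0.0000 → 0.0000 [wait]  node(6,5) S=132.6403 payoff=0.0000 vs cont=0.0000 → 0.0000 [wait]  node(6,6) S=158.3634 payoff=0.0000 vs cont=0.0000 → 0.0000 [wait]  ⇒ S*(6)=54.6736
t_5: node(5,0) S=59.7403 payoff=8.4797 vs cont=9.3218 → 9.3218 [wait]  node(5,1) S=71.3259 payoff=0.0000 vs cont=3.1088 → 3.1088 [wait]  node(5,2) S=85.1582 payoff=0.0000 vs cont=0.4899 → 0.4899 [wait]  node(5,3) S=101.6731 payoff=0.0000 vs cont=0.0000 → 0.0000 [wait]  node(5,4) S=121.3908 payoff=0.0000 vs cont=0.0000 → 0.0000 [wait]  node(5,5) S=144.9323 payoff=0.0000 vs cont=0.0000 → 0.0000 [wait]  ⇒ S*(5)=-
t_4: node(4,0) S=65.2766 payoff=2.9434 vs cont=6.1387 → 6.1387 [wait]  node(4,1) S=77.9358 payoff=0.0000 vs cont=1.7713 → 1.7713 [wait]  node(4,2) S=93.0500 payoff=0.0000 vs cont=0.2402 → 0.2402 [wait]  node(4,3) S=111.0953 payoff=0.0000 vs cont=0.0000 → 0.0000 [wait]  node(4,4) S=132.6403 payoff=0.0000 vs cont=0.0000 → 0.0000 [wait]  ⇒ S*(4)=-
t_3: node(3,0) S=71.3259 payoff=0.0000 vs cont=3.9033 → 3.9033 [wait]  node(3,1) S=85.1582 payoff=0.0000 vs cont=0.9896 → 0.9896 [wait]  node(3,2) S=101.6731 payoff=0.0000 vs cont=0.1177 → 0.1177 [wait]  node(3,3) S=121.3908 payoff=0.0000 vs cont=0.0000 → 0.0000 [wait]  ⇒ S*(3)=-
t_2: node(2,0) S=77.9358 payoff=0.0000 vs cont=2.4129 → 2.4129 [wait]  node(2,1) S=93.0500 payoff=0.0000 vs cont=0.5446 → 0.5446 [wait]  node(2,2) S=111.0953 payoff=0.0000 vs cont=0.0577 → 0.0577 [wait]  ⇒ S*(2)=-
t_1: node(1,0) S=85.1582 payoff=0.0000 vs cont=1.4577 → 1.4577 [wait]  node(1,1) S=101.6731 payoff=0.0000 vs cont=0.2961 → 0.2961 [wait]  ⇒ S*(1)=-
t_0: node(0,0) S=93.0500 payoff=0.0000 vs cont=0.8641 → 0.8641 [wait]  ⇒ S*(0)=-

price = 0.8641
boundary = - - - - - - 54.6736 50.0366 54.6736
tree:
0.8641
1.4577 0.2961
2.4129 0.5446 0.0577
3.9033 0.9896 0.1177 0.0000
6.1387 1.7713 0.2402 0.0000 0.0000
9.3218 3.1088 0.4899 0.0000 0.0000 0.0000
13.5464 5.3127 0.9992 0.0000 0.0000 0.0000 0.0000
18.1834 8.7388 2.0381 0.0000 0.0000 0.0000 0.0000 0.0000
22.4271 13.5464 4.1572 0.0000 0.0000 0.0000 0.0000 0.0000 0.0000
26.3109 18.1834 8.4797 0.0000 0.0000 0.0000 0.0000 0.0000 0.0000 0.0000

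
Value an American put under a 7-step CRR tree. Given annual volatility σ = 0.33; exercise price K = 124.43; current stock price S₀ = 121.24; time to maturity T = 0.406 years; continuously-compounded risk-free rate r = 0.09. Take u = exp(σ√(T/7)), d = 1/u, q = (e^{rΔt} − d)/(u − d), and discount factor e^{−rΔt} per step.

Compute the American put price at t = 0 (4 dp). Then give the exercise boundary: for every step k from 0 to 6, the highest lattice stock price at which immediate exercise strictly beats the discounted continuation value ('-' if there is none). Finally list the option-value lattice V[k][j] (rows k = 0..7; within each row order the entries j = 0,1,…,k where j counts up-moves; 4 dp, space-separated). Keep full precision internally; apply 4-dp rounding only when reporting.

price = 10.2096
boundary = - - - 95.5212 103.4225 95.5212 103.4225
tree:
10.2096
14.9996 5.7672
21.2591 9.2112 2.5569
28.9088 14.2150 4.5557 0.6858
36.2064 21.0075 7.9127 1.4156 0.0000
42.9466 28.9088 13.2554 2.9223 0.0000 0.0000
49.1718 36.2064 21.0075 6.0324 0.0000 0.0000 0.0000
54.9214 42.9466 28.9088 12.4525 0.0000 0.0000 0.0000 0.0000

Δt=0.05800, u=1.08272, d=0.92360, q=0.51303, disc=e^(-rΔt)=0.99479
k=7 terminal: V=max(K-S,0) → 54.9214 42.9466 28.9088 12.4525 0.0000 0.0000 0.0000 0.0000
k=6: j=0 S=75.2582 intr=49.1718 cont=48.5240 V=49.1718[EX]; j=1 S=88.2236 intr=36.2064 cont=35.5586 V=36.2064[EX]; j=2 S=103.4225 intr=21.0075 cont=20.3596 V=21.0075[EX]; j=3 S=121.2400 intr=3.1900 cont=6.0324 V=6.0324[hold]; j=4 S=142.1270 intr=0.0000 cont=0.0000 V=0.0000[hold]; j=5 S=166.6124 intr=0.0000 cont=0.0000 V=0.0000[hold]; j=6 S=195.3161 intr=0.0000 cont=0.0000 V=0.0000[hold]  S*(6)=103.4225
k=5: j=0 S=81.4834 intr=42.9466 cont=42.2988 V=42.9466[EX]; j=1 S=95.5212 intr=28.9088 cont=28.2609 V=28.9088[EX]; j=2 S=111.9775 intr=12.4525 cont=13.2554 V=13.2554[hold]; j=3 S=131.2687 intr=0.0000 cont=2.9223 V=2.9223[hold]; j=4 S=153.8835 intr=0.0000 cont=0.0000 V=0.0000[hold]; j=5 S=180.3942 intr=0.0000 cont=0.0000 V=0.0000[hold]  S*(5)=95.5212
k=4: j=0 S=88.2236 intr=36.2064 cont=35.5586 V=36.2064[EX]; j=1 S=103.4225 intr=21.0075 cont=20.7694 V=21.0075[EX]; j=2 S=121.2400 intr=3.1900 cont=7.9127 V=7.9127[hold]; j=3 S=142.1270 intr=0.0000 cont=1.4156 V=1.4156[hold]; j=4 S=166.6124 intr=0.0000 cont=0.0000 V=0.0000[hold]  S*(4)=103.4225
k=3: j=0 S=95.5212 intr=28.9088 cont=28.2609 V=28.9088[EX]; j=1 S=111.9775 intr=12.4525 cont=14.2150 V=14.2150[hold]; j=2 S=131.2687 intr=0.0000 cont=4.5557 V=4.5557[hold]; j=3 S=153.8835 intr=0.0000 cont=0.6858 V=0.6858[hold]  S*(3)=95.5212
k=2: j=0 S=103.4225 intr=21.0075 cont=21.2591 V=21.2591[hold]; j=1 S=121.2400 intr=3.1900 cont=9.2112 V=9.2112[hold]; j=2 S=142.1270 intr=0.0000 cont=2.5569 V=2.5569[hold]  S*(2)=-
k=1: j=0 S=111.9775 intr=12.4525 cont=14.9996 V=14.9996[hold]; j=1 S=131.2687 intr=0.0000 cont=5.7672 V=5.7672[hold]  S*(1)=-
k=0: j=0 S=121.2400 intr=3.1900 cont=10.2096 V=10.2096[hold]  S*(0)=-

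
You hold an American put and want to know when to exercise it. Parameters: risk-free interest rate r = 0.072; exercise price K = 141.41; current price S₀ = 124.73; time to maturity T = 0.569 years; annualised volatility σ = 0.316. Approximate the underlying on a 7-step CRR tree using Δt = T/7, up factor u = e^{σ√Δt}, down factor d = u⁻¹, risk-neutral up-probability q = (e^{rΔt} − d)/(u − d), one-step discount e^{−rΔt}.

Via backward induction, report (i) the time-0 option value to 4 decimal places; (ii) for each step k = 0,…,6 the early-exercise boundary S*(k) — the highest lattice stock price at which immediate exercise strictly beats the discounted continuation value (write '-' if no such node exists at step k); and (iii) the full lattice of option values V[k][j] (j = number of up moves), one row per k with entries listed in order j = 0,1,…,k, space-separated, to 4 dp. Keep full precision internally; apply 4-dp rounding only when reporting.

price = 20.0928
boundary = - - 104.1637 113.9840 104.1637 113.9840 124.7300
tree:
20.0928
27.8539 12.8681
37.2463 19.1512 6.9801
46.2204 27.4260 11.4220 2.7931
54.4214 37.2463 18.0958 5.1420 0.5688
61.9159 46.2204 27.4260 9.3405 1.1676 0.0000
68.7646 54.4214 37.2463 16.6800 2.3970 0.0000 0.0000
75.0234 61.9159 46.2204 27.4260 4.9209 0.0000 0.0000 0.0000

params: Δt=0.08129 u=1.09428 d=0.91385 q=0.51002 e^(-rΔt)=0.99416
t_7 payoffs: 75.0234 61.9159 46.2204 27.4260 4.9209 0.0000 0.0000 0.0000
t_6: node(6,0) S=72.6454 payoff=68.7646 vs cont=67.9394 → 68.7646 [stop]  node(6,1) S=86.9886 payoff=54.4214 vs cont=53.5962 → 54.4214 [stop]  node(6,2) S=104.1637 payoff=37.2463 vs cont=36.4211 → 37.2463 [stop]  node(6,3) S=124.7300 payoff=16.6800 vs cont=15.8548 → 16.6800 [stop]  node(6,4) S=149.3569 payoff=0.0000 vs cont=2.3970 → 2.3970 [wait]  node(6,5) S=178.8462 payoff=0.0000 vs cont=0.0000 → 0.0000 [wait]  node(6,6) S=214.1578 payoff=0.0000 vs cont=0.0000 → 0.0000 [wait]  ⇒ S*(6)=124.7300
t_5: node(5,0) S=79.4941 payoff=61.9159 vs cont=61.0907 → 61.9159 [stop]  node(5,1) S=95.1896 payoff=46.2204 vs cont=45.3952 → 46.2204 [stop]  node(5,2) S=113.9840 payoff=27.4260 vs cont=26.6008 → 27.4260 [stop]  node(5,3) S=136.4891 payoff=4.9209 vs cont=9.3405 → 9.3405 [wait]  node(5,4) S=163.4378 payoff=0.0000 vs cont=1.1676 → 1.1676 [wait]  node(5,5) S=195.7072 payoff=0.0000 vs cont=0.0000 → 0.0000 [wait]  ⇒ S*(5)=113.9840
t_4: node(4,0) S=86.9886 payoff=54.4214 vs cont=53.5962 → 54.4214 [stop]  node(4,1) S=104.1637 payoff=37.2463 vs cont=36.4211 → 37.2463 [stop]  node(4,2) S=124.7300 payoff=16.6800 vs cont=18.0958 → 18.0958 [wait]  node(4,3) S=149.3569 payoff=0.0000 vs cont=5.1420 → 5.1420 [wait]  node(4,4) S=178.8462 payoff=0.0000 vs cont=0.5688 → 0.5688 [wait]  ⇒ S*(4)=104.1637
t_3: node(3,0) S=95.1896 payoff=46.2204 vs cont=45.3952 → 46.2204 [stop]  node(3,1) S=113.9840 payoff=27.4260 vs cont=27.3187 → 27.4260 [stop]  node(3,2) S=136.4891 payoff=4.9209 vs cont=11.4220 → 11.4220 [wait]  node(3,3) S=163.4378 payoff=0.0000 vs cont=2.7931 → 2.7931 [wait]  ⇒ S*(3)=113.9840
t_2: node(2,0) S=104.1637 payoff=37.2463 vs cont=36.4211 → 37.2463 [stop]  node(2,1) S=124.7300 payoff=16.6800 vs cont=19.1512 → 19.1512 [wait]  node(2,2) S=149.3569 payoff=0.0000 vs cont=6.9801 → 6.9801 [wait]  ⇒ S*(2)=104.1637
t_1: node(1,0) S=113.9840 payoff=27.4260 vs cont=27.8539 → 27.8539 [wait]  node(1,1) S=136.4891 payoff=4.9209 vs cont=12.8681 → 12.8681 [wait]  ⇒ S*(1)=-
t_0: node(0,0) S=124.7300 payoff=16.6800 vs cont=20.0928 → 20.0928 [wait]  ⇒ S*(0)=-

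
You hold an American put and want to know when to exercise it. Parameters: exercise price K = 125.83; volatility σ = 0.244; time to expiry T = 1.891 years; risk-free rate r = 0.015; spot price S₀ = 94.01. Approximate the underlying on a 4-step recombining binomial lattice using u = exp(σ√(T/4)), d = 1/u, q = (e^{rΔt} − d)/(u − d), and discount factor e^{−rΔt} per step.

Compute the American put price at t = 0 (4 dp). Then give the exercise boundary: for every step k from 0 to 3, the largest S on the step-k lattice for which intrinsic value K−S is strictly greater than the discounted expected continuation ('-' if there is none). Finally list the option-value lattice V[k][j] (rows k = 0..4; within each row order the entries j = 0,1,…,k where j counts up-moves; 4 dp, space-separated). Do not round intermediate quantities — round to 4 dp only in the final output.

price = 33.7161
boundary = - 79.4903 94.0100 79.4903
tree:
33.7161
46.3397 20.5009
58.6169 31.8200 8.5069
68.9979 46.3397 16.4527 0.0000
77.7756 58.6169 31.8200 0.0000 0.0000

Δt=0.47275  u=1.18266  d=0.84555  q=0.47927  discount=0.99293
step 4 (expiry): payoffs max(K−S,0) = 77.7756 58.6169 31.8200 0.0000 0.0000
step 3: (k=3,j=0): S=56.8321, (K−S)⁺=68.9979, hold=68.1088 ⇒ V=68.9979 exercise | (k=3,j=1): S=79.4903, (K−S)⁺=46.3397, hold=45.4506 ⇒ V=46.3397 exercise | (k=3,j=2): S=111.1819, (K−S)⁺=14.6481, hold=16.4527 ⇒ V=16.4527 continue | (k=3,j=3): S=155.5086, (K−S)⁺=0.0000, hold=0.0000 ⇒ V=0.0000 continue  boundary S*=79.4903
step 2: (k=2,j=0): S=67.2131, (K−S)⁺=58.6169, hold=57.7278 ⇒ V=58.6169 exercise | (k=2,j=1): S=94.0100, (K−S)⁺=31.8200, hold=31.7896 ⇒ V=31.8200 exercise | (k=2,j=2): S=131.4905, (K−S)⁺=0.0000, hold=8.5069 ⇒ V=8.5069 continue  boundary S*=94.0100
step 1: (k=1,j=0): S=79.4903, (K−S)⁺=46.3397, hold=45.4506 ⇒ V=46.3397 exercise | (k=1,j=1): S=111.1819, (K−S)⁺=14.6481, hold=20.5009 ⇒ V=20.5009 continue  boundary S*=79.4903
step 0: (k=0,j=0): S=94.0100, (K−S)⁺=31.8200, hold=33.7161 ⇒ V=33.7161 continue  boundary S*=-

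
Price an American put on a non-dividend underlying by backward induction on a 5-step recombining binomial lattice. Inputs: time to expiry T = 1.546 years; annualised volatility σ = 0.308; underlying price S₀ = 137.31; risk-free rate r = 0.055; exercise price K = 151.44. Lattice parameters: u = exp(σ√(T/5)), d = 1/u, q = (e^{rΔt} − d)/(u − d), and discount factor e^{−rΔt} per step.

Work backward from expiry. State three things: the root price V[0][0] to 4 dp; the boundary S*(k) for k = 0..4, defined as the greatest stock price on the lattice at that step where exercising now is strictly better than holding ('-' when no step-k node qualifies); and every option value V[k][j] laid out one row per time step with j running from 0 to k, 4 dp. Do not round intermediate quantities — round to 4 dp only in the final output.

Δt=0.30920, u=1.18681, d=0.84260, q=0.50712, disc=e^(-rΔt)=0.98314
k=5 terminal: V=max(K-S,0) → 93.1219 69.2985 35.7429 0.0000 0.0000 0.0000
k=4: j=0 S=69.2123 intr=82.2277 cont=79.6741 V=82.2277[EX]; j=1 S=97.4861 intr=53.9539 cont=51.4003 V=53.9539[EX]; j=2 S=137.3100 intr=14.1300 cont=17.3200 V=17.3200[hold]; j=3 S=193.4023 intr=0.0000 cont=0.0000 V=0.0000[hold]; j=4 S=272.4088 intr=0.0000 cont=0.0000 V=0.0000[hold]  S*(4)=97.4861
k=3: j=0 S=82.1415 intr=69.2985 cont=66.7448 V=69.2985[EX]; j=1 S=115.6971 intr=35.7429 cont=34.7797 V=35.7429[EX]; j=2 S=162.9603 intr=0.0000 cont=8.3928 V=8.3928[hold]; j=3 S=229.5311 intr=0.0000 cont=0.0000 V=0.0000[hold]  S*(3)=115.6971
k=2: j=0 S=97.4861 intr=53.9539 cont=51.4003 V=53.9539[EX]; j=1 S=137.3100 intr=14.1300 cont=21.5044 V=21.5044[hold]; j=2 S=193.4023 intr=0.0000 cont=4.0669 V=4.0669[hold]  S*(2)=97.4861
k=1: j=0 S=115.6971 intr=35.7429 cont=36.8659 V=36.8659[hold]; j=1 S=162.9603 intr=0.0000 cont=12.4481 V=12.4481[hold]  S*(1)=-
k=0: j=0 S=137.3100 intr=14.1300 cont=24.0704 V=24.0704[hold]  S*(0)=-

price = 24.0704
boundary = - - 97.4861 115.6971 97.4861
tree:
24.0704
36.8659 12.4481
53.9539 21.5044 4.0669
69.2985 35.7429 8.3928 0.0000
82.2277 53.9539 17.3200 0.0000 0.0000
93.1219 69.2985 35.7429 0.0000 0.0000 0.0000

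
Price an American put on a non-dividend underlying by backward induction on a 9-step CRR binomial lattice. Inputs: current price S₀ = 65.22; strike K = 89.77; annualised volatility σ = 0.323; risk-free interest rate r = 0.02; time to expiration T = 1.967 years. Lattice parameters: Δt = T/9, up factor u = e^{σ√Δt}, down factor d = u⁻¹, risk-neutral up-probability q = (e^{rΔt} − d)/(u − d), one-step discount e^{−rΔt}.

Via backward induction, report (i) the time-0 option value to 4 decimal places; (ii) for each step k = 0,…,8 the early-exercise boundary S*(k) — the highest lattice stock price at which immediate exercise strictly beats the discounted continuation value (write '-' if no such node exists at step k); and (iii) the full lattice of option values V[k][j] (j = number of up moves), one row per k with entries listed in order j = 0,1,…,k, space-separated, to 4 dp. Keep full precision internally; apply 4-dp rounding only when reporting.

price = 27.7823
boundary = - - 48.2194 41.4613 48.2194 56.0791 48.2194 56.0791 65.2200
tree:
27.7823
34.4501 20.7201
41.5506 26.9742 14.0470
48.3087 34.0380 19.4701 8.2245
54.1197 41.5506 26.1061 12.3663 3.7546
59.1163 48.3087 33.6909 18.0220 6.2732 1.0251
63.4125 54.1197 41.5506 25.2560 10.2488 1.9679 0.0000
67.1066 59.1163 48.3087 33.6909 16.2313 3.7775 0.0000 0.0000
70.2830 63.4125 54.1197 41.5506 24.5500 7.2512 0.0000 0.0000 0.0000
73.0142 67.1066 59.1163 48.3087 33.6909 13.9192 0.0000 0.0000 0.0000 0.0000

Δt=0.21856  u=1.16300  d=0.85985  q=0.47677  discount=0.99564
step 9 (expiry): payoffs max(K−S,0) = 73.0142 67.1066 59.1163 48.3087 33.6909 13.9192 0.0000 0.0000 0.0000 0.0000
step 8: (k=8,j=0): S=19.4870, (K−S)⁺=70.2830, hold=69.8915 ⇒ V=70.2830 exercise | (k=8,j=1): S=26.3575, (K−S)⁺=63.4125, hold=63.0210 ⇒ V=63.4125 exercise | (k=8,j=2): S=35.6503, (K−S)⁺=54.1197, hold=53.7282 ⇒ V=54.1197 exercise | (k=8,j=3): S=48.2194, (K−S)⁺=41.5506, hold=41.1591 ⇒ V=41.5506 exercise | (k=8,j=4): S=65.2200, (K−S)⁺=24.5500, hold=24.1585 ⇒ V=24.5500 exercise | (k=8,j=5): S=88.2144, (K−S)⁺=1.5556, hold=7.2512 ⇒ V=7.2512 continue | (k=8,j=6): S=119.3160, (K−S)⁺=0.0000, hold=0.0000 ⇒ V=0.0000 continue | (k=8,j=7): S=161.3829, (K−S)⁺=0.0000, hold=0.0000 ⇒ V=0.0000 continue | (k=8,j=8): S=218.2812, (K−S)⁺=0.0000, hold=0.0000 ⇒ V=0.0000 continue  boundary S*=65.2200
step 7: (k=7,j=0): S=22.6634, (K−S)⁺=67.1066, hold=66.7151 ⇒ V=67.1066 exercise | (k=7,j=1): S=30.6537, (K−S)⁺=59.1163, hold=58.7247 ⇒ V=59.1163 exercise | (k=7,j=2): S=41.4613, (K−S)⁺=48.3087, hold=47.9172 ⇒ V=48.3087 exercise | (k=7,j=3): S=56.0791, (K−S)⁺=33.6909, hold=33.2993 ⇒ V=33.6909 exercise | (k=7,j=4): S=75.8508, (K−S)⁺=13.9192, hold=16.2313 ⇒ V=16.2313 continue | (k=7,j=5): S=102.5933, (K−S)⁺=0.0000, hold=3.7775 ⇒ V=3.7775 continue | (k=7,j=6): S=138.7644, (K−S)⁺=0.0000, hold=0.0000 ⇒ V=0.0000 continue | (k=7,j=7): S=187.6882, (K−S)⁺=0.0000, hold=0.0000 ⇒ V=0.0000 continue  boundary S*=56.0791
step 6: (k=6,j=0): S=26.3575, (K−S)⁺=63.4125, hold=63.0210 ⇒ V=63.4125 exercise | (k=6,j=1): S=35.6503, (K−S)⁺=54.1197, hold=53.7282 ⇒ V=54.1197 exercise | (k=6,j=2): S=48.2194, (K−S)⁺=41.5506, hold=41.1591 ⇒ V=41.5506 exercise | (k=6,j=3): S=65.2200, (K−S)⁺=24.5500, hold=25.2560 ⇒ V=25.2560 continue | (k=6,j=4): S=88.2144, (K−S)⁺=1.5556, hold=10.2488 ⇒ V=10.2488 continue | (k=6,j=5): S=119.3160, (K−S)⁺=0.0000, hold=1.9679 ⇒ V=1.9679 continue | (k=6,j=6): S=161.3829, (K−S)⁺=0.0000, hold=0.0000 ⇒ V=0.0000 continue  boundary S*=48.2194
step 5: (k=5,j=0): S=30.6537, (K−S)⁺=59.1163, hold=58.7247 ⇒ V=59.1163 exercise | (k=5,j=1): S=41.4613, (K−S)⁺=48.3087, hold=47.9172 ⇒ V=48.3087 exercise | (k=5,j=2): S=56.0791, (K−S)⁺=33.6909, hold=33.6345 ⇒ V=33.6909 exercise | (k=5,j=3): S=75.8508, (K−S)⁺=13.9192, hold=18.0220 ⇒ V=18.0220 continue | (k=5,j=4): S=102.5933, (K−S)⁺=0.0000, hold=6.2732 ⇒ V=6.2732 continue | (k=5,j=5): S=138.7644, (K−S)⁺=0.0000, hold=1.0251 ⇒ V=1.0251 continue  boundary S*=56.0791
step 4: (k=4,j=0): S=35.6503, (K−S)⁺=54.1197, hold=53.7282 ⇒ V=54.1197 exercise | (k=4,j=1): S=48.2194, (K−S)⁺=41.5506, hold=41.1591 ⇒ V=41.5506 exercise | (k=4,j=2): S=65.2200, (K−S)⁺=24.5500, hold=26.1061 ⇒ V=26.1061 continue | (k=4,j=3): S=88.2144, (K−S)⁺=1.5556, hold=12.3663 ⇒ V=12.3663 continue | (k=4,j=4): S=119.3160, (K−S)⁺=0.0000, hold=3.7546 ⇒ V=3.7546 continue  boundary S*=48.2194
step 3: (k=3,j=0): S=41.4613, (K−S)⁺=48.3087, hold=47.9172 ⇒ V=48.3087 exercise | (k=3,j=1): S=56.0791, (K−S)⁺=33.6909, hold=34.0380 ⇒ V=34.0380 continue | (k=3,j=2): S=75.8508, (K−S)⁺=13.9192, hold=19.4701 ⇒ V=19.4701 continue | (k=3,j=3): S=102.5933, (K−S)⁺=0.0000, hold=8.2245 ⇒ V=8.2245 continue  boundary S*=41.4613
step 2: (k=2,j=0): S=48.2194, (K−S)⁺=41.5506, hold=41.3238 ⇒ V=41.5506 exercise | (k=2,j=1): S=65.2200, (K−S)⁺=24.5500, hold=26.9742 ⇒ V=26.9742 continue | (k=2,j=2): S=88.2144, (K−S)⁺=1.5556, hold=14.0470 ⇒ V=14.0470 continue  boundary S*=48.2194
step 1: (k=1,j=0): S=56.0791, (K−S)⁺=33.6909, hold=34.4501 ⇒ V=34.4501 continue | (k=1,j=1): S=75.8508, (K−S)⁺=13.9192, hold=20.7201 ⇒ V=20.7201 continue  boundary S*=-
step 0: (k=0,j=0): S=65.2200, (K−S)⁺=24.5500, hold=27.7823 ⇒ V=27.7823 continue  boundary S*=-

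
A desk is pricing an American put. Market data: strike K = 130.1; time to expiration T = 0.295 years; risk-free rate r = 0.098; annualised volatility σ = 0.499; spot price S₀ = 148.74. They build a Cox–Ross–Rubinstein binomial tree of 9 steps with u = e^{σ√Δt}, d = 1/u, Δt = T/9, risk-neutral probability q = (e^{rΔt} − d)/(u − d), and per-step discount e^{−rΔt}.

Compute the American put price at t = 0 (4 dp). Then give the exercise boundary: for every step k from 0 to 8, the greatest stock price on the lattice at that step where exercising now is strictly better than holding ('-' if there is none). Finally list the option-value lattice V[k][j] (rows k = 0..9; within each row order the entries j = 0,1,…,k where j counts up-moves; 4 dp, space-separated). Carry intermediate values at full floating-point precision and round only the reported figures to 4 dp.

price = 6.4467
boundary = - - - - - 94.6787 103.6305 94.6787 103.6305
tree:
6.4467
9.6410 3.2324
14.0429 5.2166 1.2309
19.8370 8.2281 2.1808 0.2706
27.0456 12.6180 3.8067 0.5377 0.0000
35.4213 18.6836 6.5171 1.0686 0.0000 0.0000
43.5998 26.4695 10.8686 2.1238 0.0000 0.0000 0.0000
51.0718 35.4213 17.4594 4.2208 0.0000 0.0000 0.0000 0.0000
57.8984 43.5998 26.4695 8.3885 0.0000 0.0000 0.0000 0.0000 0.0000
64.1352 51.0718 35.4213 16.6714 0.0000 0.0000 0.0000 0.0000 0.0000 0.0000

Δt=0.03278, u=1.09455, d=0.91362, q=0.49521, disc=e^(-rΔt)=0.99679
k=9 terminal: V=max(K-S,0) → 64.1352 51.0718 35.4213 16.6714 0.0000 0.0000 0.0000 0.0000 0.0000 0.0000
k=8: j=0 S=72.2016 intr=57.8984 cont=57.4811 V=57.8984[EX]; j=1 S=86.5002 intr=43.5998 cont=43.1825 V=43.5998[EX]; j=2 S=103.6305 intr=26.4695 cont=26.0523 V=26.4695[EX]; j=3 S=124.1531 intr=5.9469 cont=8.3885 V=8.3885[hold]; j=4 S=148.7400 intr=0.0000 cont=0.0000 V=0.0000[hold]; j=5 S=178.1960 intr=0.0000 cont=0.0000 V=0.0000[hold]; j=6 S=213.4854 intr=0.0000 cont=0.0000 V=0.0000[hold]; j=7 S=255.7633 intr=0.0000 cont=0.0000 V=0.0000[hold]; j=8 S=306.4139 intr=0.0000 cont=0.0000 V=0.0000[hold]  S*(8)=103.6305
k=7: j=0 S=79.0282 intr=51.0718 cont=50.6545 V=51.0718[EX]; j=1 S=94.6787 intr=35.4213 cont=35.0040 V=35.4213[EX]; j=2 S=113.4286 intr=16.6714 cont=17.4594 V=17.4594[hold]; j=3 S=135.8916 intr=0.0000 cont=4.2208 V=4.2208[hold]; j=4 S=162.8032 intr=0.0000 cont=0.0000 V=0.0000[hold]; j=5 S=195.0442 intr=0.0000 cont=0.0000 V=0.0000[hold]; j=6 S=233.6701 intr=0.0000 cont=0.0000 V=0.0000[hold]; j=7 S=279.9454 intr=0.0000 cont=0.0000 V=0.0000[hold]  S*(7)=94.6787
k=6: j=0 S=86.5002 intr=43.5998 cont=43.1825 V=43.5998[EX]; j=1 S=103.6305 intr=26.4695 cont=26.4413 V=26.4695[EX]; j=2 S=124.1531 intr=5.9469 cont=10.8686 V=10.8686[hold]; j=3 S=148.7400 intr=0.0000 cont=2.1238 V=2.1238[hold]; j=4 S=178.1960 intr=0.0000 cont=0.0000 V=0.0000[hold]; j=5 S=213.4854 intr=0.0000 cont=0.0000 V=0.0000[hold]; j=6 S=255.7633 intr=0.0000 cont=0.0000 V=0.0000[hold]  S*(6)=103.6305
k=5: j=0 S=94.6787 intr=35.4213 cont=35.0040 V=35.4213[EX]; j=1 S=113.4286 intr=16.6714 cont=18.6836 V=18.6836[hold]; j=2 S=135.8916 intr=0.0000 cont=6.5171 V=6.5171[hold]; j=3 S=162.8032 intr=0.0000 cont=1.0686 V=1.0686[hold]; j=4 S=195.0442 intr=0.0000 cont=0.0000 V=0.0000[hold]; j=5 S=233.6701 intr=0.0000 cont=0.0000 V=0.0000[hold]  S*(5)=94.6787
k=4: j=0 S=103.6305 intr=26.4695 cont=27.0456 V=27.0456[hold]; j=1 S=124.1531 intr=5.9469 cont=12.6180 V=12.6180[hold]; j=2 S=148.7400 intr=0.0000 cont=3.8067 V=3.8067[hold]; j=3 S=178.1960 intr=0.0000 cont=0.5377 V=0.5377[hold]; j=4 S=213.4854 intr=0.0000 cont=0.0000 V=0.0000[hold]  S*(4)=-
k=3: j=0 S=113.4286 intr=16.6714 cont=19.8370 V=19.8370[hold]; j=1 S=135.8916 intr=0.0000 cont=8.2281 V=8.2281[hold]; j=2 S=162.8032 intr=0.0000 cont=2.1808 V=2.1808[hold]; j=3 S=195.0442 intr=0.0000 cont=0.2706 V=0.2706[hold]  S*(3)=-
k=2: j=0 S=124.1531 intr=5.9469 cont=14.0429 V=14.0429[hold]; j=1 S=148.7400 intr=0.0000 cont=5.2166 V=5.2166[hold]; j=2 S=178.1960 intr=0.0000 cont=1.2309 V=1.2309[hold]  S*(2)=-
k=1: j=0 S=135.8916 intr=0.0000 cont=9.6410 V=9.6410[hold]; j=1 S=162.8032 intr=0.0000 cont=3.2324 V=3.2324[hold]  S*(1)=-
k=0: j=0 S=148.7400 intr=0.0000 cont=6.4467 V=6.4467[hold]  S*(0)=-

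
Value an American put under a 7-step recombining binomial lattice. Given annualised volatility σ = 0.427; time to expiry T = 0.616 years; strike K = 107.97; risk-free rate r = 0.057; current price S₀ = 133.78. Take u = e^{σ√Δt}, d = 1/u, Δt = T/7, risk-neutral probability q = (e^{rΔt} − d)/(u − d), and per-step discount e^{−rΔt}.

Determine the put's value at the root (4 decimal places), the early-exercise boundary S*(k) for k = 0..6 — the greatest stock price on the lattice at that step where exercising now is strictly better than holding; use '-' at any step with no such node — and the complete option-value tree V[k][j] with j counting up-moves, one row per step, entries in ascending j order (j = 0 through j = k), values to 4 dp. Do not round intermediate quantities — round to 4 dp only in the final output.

price = 5.5412
boundary = - - - - - 71.0123 80.6019
tree:
5.5412
8.6785 2.3088
13.2308 3.9951 0.5647
19.5064 6.7873 1.1088 0.0000
27.5718 11.2511 2.1772 0.0000 0.0000
36.9577 18.0152 4.2751 0.0000 0.0000 0.0000
45.4063 27.3681 8.3945 0.0000 0.0000 0.0000 0.0000
52.8498 36.9577 16.4836 0.0000 0.0000 0.0000 0.0000 0.0000

Δt=0.08800  u=1.13504  d=0.88103  q=0.48817  discount=0.99500
step 7 (expiry): payoffs max(K−S,0) = 52.8498 36.9577 16.4836 0.0000 0.0000 0.0000 0.0000 0.0000
step 6: (k=6,j=0): S=62.5637, (K−S)⁺=45.4063, hold=44.8661 ⇒ V=45.4063 exercise | (k=6,j=1): S=80.6019, (K−S)⁺=27.3681, hold=26.8279 ⇒ V=27.3681 exercise | (k=6,j=2): S=103.8408, (K−S)⁺=4.1292, hold=8.3945 ⇒ V=8.3945 continue | (k=6,j=3): S=133.7800, (K−S)⁺=0.0000, hold=0.0000 ⇒ V=0.0000 continue | (k=6,j=4): S=172.3512, (K−S)⁺=0.0000, hold=0.0000 ⇒ V=0.0000 continue | (k=6,j=5): S=222.0431, (K−S)⁺=0.0000, hold=0.0000 ⇒ V=0.0000 continue | (k=6,j=6): S=286.0620, (K−S)⁺=0.0000, hold=0.0000 ⇒ V=0.0000 continue  boundary S*=80.6019
step 5: (k=5,j=0): S=71.0123, (K−S)⁺=36.9577, hold=36.4175 ⇒ V=36.9577 exercise | (k=5,j=1): S=91.4864, (K−S)⁺=16.4836, hold=18.0152 ⇒ V=18.0152 continue | (k=5,j=2): S=117.8636, (K−S)⁺=0.0000, hold=4.2751 ⇒ V=4.2751 continue | (k=5,j=3): S=151.8458, (K−S)⁺=0.0000, hold=0.0000 ⇒ V=0.0000 continue | (k=5,j=4): S=195.6256, (K−S)⁺=0.0000, hold=0.0000 ⇒ V=0.0000 continue | (k=5,j=5): S=252.0280, (K−S)⁺=0.0000, hold=0.0000 ⇒ V=0.0000 continue  boundary S*=71.0123
step 4: (k=4,j=0): S=80.6019, (K−S)⁺=27.3681, hold=27.5718 ⇒ V=27.5718 continue | (k=4,j=1): S=103.8408, (K−S)⁺=4.1292, hold=11.2511 ⇒ V=11.2511 continue | (k=4,j=2): S=133.7800, (K−S)⁺=0.0000, hold=2.1772 ⇒ V=2.1772 continue | (k=4,j=3): S=172.3512, (K−S)⁺=0.0000, hold=0.0000 ⇒ V=0.0000 continue | (k=4,j=4): S=222.0431, (K−S)⁺=0.0000, hold=0.0000 ⇒ V=0.0000 continue  boundary S*=-
step 3: (k=3,j=0): S=91.4864, (K−S)⁺=16.4836, hold=19.5064 ⇒ V=19.5064 continue | (k=3,j=1): S=117.8636, (K−S)⁺=0.0000, hold=6.7873 ⇒ V=6.7873 continue | (k=3,j=2): S=151.8458, (K−S)⁺=0.0000, hold=1.1088 ⇒ V=1.1088 continue | (k=3,j=3): S=195.6256, (K−S)⁺=0.0000, hold=0.0000 ⇒ V=0.0000 continue  boundary S*=-
step 2: (k=2,j=0): S=103.8408, (K−S)⁺=4.1292, hold=13.2308 ⇒ V=13.2308 continue | (k=2,j=1): S=133.7800, (K−S)⁺=0.0000, hold=3.9951 ⇒ V=3.9951 continue | (k=2,j=2): S=172.3512, (K−S)⁺=0.0000, hold=0.5647 ⇒ V=0.5647 continue  boundary S*=-
step 1: (k=1,j=0): S=117.8636, (K−S)⁺=0.0000, hold=8.6785 ⇒ V=8.6785 continue | (k=1,j=1): S=151.8458, (K−S)⁺=0.0000, hold=2.3088 ⇒ V=2.3088 continue  boundary S*=-
step 0: (k=0,j=0): S=133.7800, (K−S)⁺=0.0000, hold=5.5412 ⇒ V=5.5412 continue  boundary S*=-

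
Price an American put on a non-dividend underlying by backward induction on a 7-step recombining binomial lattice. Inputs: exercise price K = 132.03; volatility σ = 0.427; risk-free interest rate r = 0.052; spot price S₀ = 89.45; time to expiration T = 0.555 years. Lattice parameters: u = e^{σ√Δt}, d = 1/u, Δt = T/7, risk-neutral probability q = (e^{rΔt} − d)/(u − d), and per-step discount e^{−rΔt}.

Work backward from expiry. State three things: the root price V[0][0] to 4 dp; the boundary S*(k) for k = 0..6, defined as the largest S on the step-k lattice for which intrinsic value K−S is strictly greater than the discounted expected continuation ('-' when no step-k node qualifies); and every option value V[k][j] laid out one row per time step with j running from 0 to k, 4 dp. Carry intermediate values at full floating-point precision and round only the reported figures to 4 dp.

price = 42.8413
boundary = - 79.3165 89.4500 79.3165 89.4500 100.8781 113.7663
tree:
42.8413
52.7135 32.8103
61.6990 42.5800 22.8020
69.6665 52.7135 31.8804 13.4369
76.7315 61.6990 42.5800 20.8852 5.7086
82.9961 69.6665 52.7135 31.1519 10.2525 0.9728
88.5510 76.7315 61.6990 42.5800 18.2637 1.9046 0.0000
93.4766 82.9961 69.6665 52.7135 31.1519 3.7289 0.0000 0.0000

Δt=0.07929  u=1.12776  d=0.88671  q=0.48712  discount=0.99589
step 7 (expiry): payoffs max(K−S,0) = 93.4766 82.9961 69.6665 52.7135 31.1519 3.7289 0.0000 0.0000
step 6: (k=6,j=0): S=43.4790, (K−S)⁺=88.5510, hold=88.0077 ⇒ V=88.5510 exercise | (k=6,j=1): S=55.2985, (K−S)⁺=76.7315, hold=76.1883 ⇒ V=76.7315 exercise | (k=6,j=2): S=70.3310, (K−S)⁺=61.6990, hold=61.1558 ⇒ V=61.6990 exercise | (k=6,j=3): S=89.4500, (K−S)⁺=42.5800, hold=42.0368 ⇒ V=42.5800 exercise | (k=6,j=4): S=113.7663, (K−S)⁺=18.2637, hold=17.7204 ⇒ V=18.2637 exercise | (k=6,j=5): S=144.6929, (K−S)⁺=0.0000, hold=1.9046 ⇒ V=1.9046 continue | (k=6,j=6): S=184.0266, (K−S)⁺=0.0000, hold=0.0000 ⇒ V=0.0000 continue  boundary S*=113.7663
step 5: (k=5,j=0): S=49.0339, (K−S)⁺=82.9961, hold=82.4528 ⇒ V=82.9961 exercise | (k=5,j=1): S=62.3635, (K−S)⁺=69.6665, hold=69.1233 ⇒ V=69.6665 exercise | (k=5,j=2): S=79.3165, (K−S)⁺=52.7135, hold=52.1703 ⇒ V=52.7135 exercise | (k=5,j=3): S=100.8781, (K−S)⁺=31.1519, hold=30.6086 ⇒ V=31.1519 exercise | (k=5,j=4): S=128.3011, (K−S)⁺=3.7289, hold=10.2525 ⇒ V=10.2525 continue | (k=5,j=5): S=163.1789, (K−S)⁺=0.0000, hold=0.9728 ⇒ V=0.9728 continue  boundary S*=100.8781
step 4: (k=4,j=0): S=55.2985, (K−S)⁺=76.7315, hold=76.1883 ⇒ V=76.7315 exercise | (k=4,j=1): S=70.3310, (K−S)⁺=61.6990, hold=61.1558 ⇒ V=61.6990 exercise | (k=4,j=2): S=89.4500, (K−S)⁺=42.5800, hold=42.0368 ⇒ V=42.5800 exercise | (k=4,j=3): S=113.7663, (K−S)⁺=18.2637, hold=20.8852 ⇒ V=20.8852 continue | (k=4,j=4): S=144.6929, (K−S)⁺=0.0000, hold=5.7086 ⇒ V=5.7086 continue  boundary S*=89.4500
step 3: (k=3,j=0): S=62.3635, (K−S)⁺=69.6665, hold=69.1233 ⇒ V=69.6665 exercise | (k=3,j=1): S=79.3165, (K−S)⁺=52.7135, hold=52.1703 ⇒ V=52.7135 exercise | (k=3,j=2): S=100.8781, (K−S)⁺=31.1519, hold=31.8804 ⇒ V=31.8804 continue | (k=3,j=3): S=128.3011, (K−S)⁺=3.7289, hold=13.4369 ⇒ V=13.4369 continue  boundary S*=79.3165
step 2: (k=2,j=0): S=70.3310, (K−S)⁺=61.6990, hold=61.1558 ⇒ V=61.6990 exercise | (k=2,j=1): S=89.4500, (K−S)⁺=42.5800, hold=42.3902 ⇒ V=42.5800 exercise | (k=2,j=2): S=113.7663, (K−S)⁺=18.2637, hold=22.8020 ⇒ V=22.8020 continue  boundary S*=89.4500
step 1: (k=1,j=0): S=79.3165, (K−S)⁺=52.7135, hold=52.1703 ⇒ V=52.7135 exercise | (k=1,j=1): S=100.8781, (K−S)⁺=31.1519, hold=32.8103 ⇒ V=32.8103 continue  boundary S*=79.3165
step 0: (k=0,j=0): S=89.4500, (K−S)⁺=42.5800, hold=42.8413 ⇒ V=42.8413 continue  boundary S*=-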